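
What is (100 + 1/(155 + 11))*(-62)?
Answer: -514631/83 ≈ -6200.4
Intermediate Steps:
(100 + 1/(155 + 11))*(-62) = (100 + 1/166)*(-62) = (16601/166)*(-62) = -514631/83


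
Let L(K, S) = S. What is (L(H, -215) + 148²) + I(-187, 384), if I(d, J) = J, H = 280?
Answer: 22073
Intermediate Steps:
(L(H, -215) + 148²) + I(-187, 384) = (-215 + 148²) + 384 = (-215 + 21904) + 384 = 21689 + 384 = 22073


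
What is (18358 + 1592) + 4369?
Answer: 24319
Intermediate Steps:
(18358 + 1592) + 4369 = 19950 + 4369 = 24319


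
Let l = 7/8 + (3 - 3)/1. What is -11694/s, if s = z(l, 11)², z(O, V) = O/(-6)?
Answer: -26942976/49 ≈ -5.4986e+5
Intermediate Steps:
l = 7/8 (l = 7*(⅛) + 0*1 = 7/8 + 0 = 7/8 ≈ 0.87500)
z(O, V) = -O/6 (z(O, V) = O*(-⅙) = -O/6)
s = 49/2304 (s = (-⅙*7/8)² = (-7/48)² = 49/2304 ≈ 0.021267)
-11694/s = -11694/49/2304 = -11694*2304/49 = -26942976/49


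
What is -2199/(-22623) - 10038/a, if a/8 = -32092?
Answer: 131942023/968023088 ≈ 0.13630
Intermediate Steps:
a = -256736 (a = 8*(-32092) = -256736)
-2199/(-22623) - 10038/a = -2199/(-22623) - 10038/(-256736) = -2199*(-1/22623) - 10038*(-1/256736) = 733/7541 + 5019/128368 = 131942023/968023088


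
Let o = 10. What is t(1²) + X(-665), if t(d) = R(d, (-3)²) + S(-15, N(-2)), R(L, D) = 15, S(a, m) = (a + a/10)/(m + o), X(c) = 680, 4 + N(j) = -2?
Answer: 5527/8 ≈ 690.88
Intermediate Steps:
N(j) = -6 (N(j) = -4 - 2 = -6)
S(a, m) = 11*a/(10*(10 + m)) (S(a, m) = (a + a/10)/(m + 10) = (a + a*(⅒))/(10 + m) = (a + a/10)/(10 + m) = (11*a/10)/(10 + m) = 11*a/(10*(10 + m)))
t(d) = 87/8 (t(d) = 15 + (11/10)*(-15)/(10 - 6) = 15 + (11/10)*(-15)/4 = 15 + (11/10)*(-15)*(¼) = 15 - 33/8 = 87/8)
t(1²) + X(-665) = 87/8 + 680 = 5527/8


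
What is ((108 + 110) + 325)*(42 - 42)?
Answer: 0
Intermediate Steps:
((108 + 110) + 325)*(42 - 42) = (218 + 325)*0 = 543*0 = 0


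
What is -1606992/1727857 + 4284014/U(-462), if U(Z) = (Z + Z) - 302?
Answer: -3702066875095/1059176341 ≈ -3495.2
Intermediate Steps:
U(Z) = -302 + 2*Z (U(Z) = 2*Z - 302 = -302 + 2*Z)
-1606992/1727857 + 4284014/U(-462) = -1606992/1727857 + 4284014/(-302 + 2*(-462)) = -1606992*1/1727857 + 4284014/(-302 - 924) = -1606992/1727857 + 4284014/(-1226) = -1606992/1727857 + 4284014*(-1/1226) = -1606992/1727857 - 2142007/613 = -3702066875095/1059176341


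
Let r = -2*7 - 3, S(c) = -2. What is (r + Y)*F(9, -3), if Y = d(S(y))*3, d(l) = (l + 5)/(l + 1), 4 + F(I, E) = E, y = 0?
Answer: 182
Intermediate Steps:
F(I, E) = -4 + E
d(l) = (5 + l)/(1 + l)
r = -17 (r = -14 - 3 = -17)
Y = -9 (Y = ((5 - 2)/(1 - 2))*3 = (3/(-1))*3 = -1*3*3 = -3*3 = -9)
(r + Y)*F(9, -3) = (-17 - 9)*(-4 - 3) = -26*(-7) = 182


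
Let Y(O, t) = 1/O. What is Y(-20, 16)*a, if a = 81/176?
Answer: -81/3520 ≈ -0.023011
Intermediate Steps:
a = 81/176 (a = 81*(1/176) = 81/176 ≈ 0.46023)
Y(-20, 16)*a = (81/176)/(-20) = -1/20*81/176 = -81/3520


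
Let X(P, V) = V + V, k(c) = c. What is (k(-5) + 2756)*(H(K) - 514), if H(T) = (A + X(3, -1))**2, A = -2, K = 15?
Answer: -1369998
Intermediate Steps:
X(P, V) = 2*V
H(T) = 16 (H(T) = (-2 + 2*(-1))**2 = (-2 - 2)**2 = (-4)**2 = 16)
(k(-5) + 2756)*(H(K) - 514) = (-5 + 2756)*(16 - 514) = 2751*(-498) = -1369998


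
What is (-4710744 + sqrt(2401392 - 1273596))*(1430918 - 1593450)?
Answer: 765646643808 - 325064*sqrt(281949) ≈ 7.6547e+11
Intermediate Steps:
(-4710744 + sqrt(2401392 - 1273596))*(1430918 - 1593450) = (-4710744 + sqrt(1127796))*(-162532) = (-4710744 + 2*sqrt(281949))*(-162532) = 765646643808 - 325064*sqrt(281949)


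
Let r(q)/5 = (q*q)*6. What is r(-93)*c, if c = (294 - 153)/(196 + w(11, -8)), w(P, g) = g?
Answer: 389205/2 ≈ 1.9460e+5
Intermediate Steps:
c = ¾ (c = (294 - 153)/(196 - 8) = 141/188 = 141*(1/188) = ¾ ≈ 0.75000)
r(q) = 30*q² (r(q) = 5*((q*q)*6) = 5*(q²*6) = 5*(6*q²) = 30*q²)
r(-93)*c = (30*(-93)²)*(¾) = (30*8649)*(¾) = 259470*(¾) = 389205/2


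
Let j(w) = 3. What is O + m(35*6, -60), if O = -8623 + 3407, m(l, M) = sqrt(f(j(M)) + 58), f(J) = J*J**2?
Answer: -5216 + sqrt(85) ≈ -5206.8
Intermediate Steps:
f(J) = J**3
m(l, M) = sqrt(85) (m(l, M) = sqrt(3**3 + 58) = sqrt(27 + 58) = sqrt(85))
O = -5216
O + m(35*6, -60) = -5216 + sqrt(85)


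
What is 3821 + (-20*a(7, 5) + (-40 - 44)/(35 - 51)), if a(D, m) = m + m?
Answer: 14505/4 ≈ 3626.3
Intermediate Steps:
a(D, m) = 2*m
3821 + (-20*a(7, 5) + (-40 - 44)/(35 - 51)) = 3821 + (-40*5 + (-40 - 44)/(35 - 51)) = 3821 + (-20*10 - 84/(-16)) = 3821 + (-200 - 84*(-1/16)) = 3821 + (-200 + 21/4) = 3821 - 779/4 = 14505/4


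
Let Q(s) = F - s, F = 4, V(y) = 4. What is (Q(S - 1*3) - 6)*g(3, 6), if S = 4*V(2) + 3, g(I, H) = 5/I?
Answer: -30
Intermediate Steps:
S = 19 (S = 4*4 + 3 = 16 + 3 = 19)
Q(s) = 4 - s
(Q(S - 1*3) - 6)*g(3, 6) = ((4 - (19 - 1*3)) - 6)*(5/3) = ((4 - (19 - 3)) - 6)*(5*(1/3)) = ((4 - 1*16) - 6)*(5/3) = ((4 - 16) - 6)*(5/3) = (-12 - 6)*(5/3) = -18*5/3 = -30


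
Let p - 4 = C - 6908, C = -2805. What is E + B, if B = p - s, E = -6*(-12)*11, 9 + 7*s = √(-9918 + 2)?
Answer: -62410/7 - 2*I*√2479/7 ≈ -8915.7 - 14.226*I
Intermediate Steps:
p = -9709 (p = 4 + (-2805 - 6908) = 4 - 9713 = -9709)
s = -9/7 + 2*I*√2479/7 (s = -9/7 + √(-9918 + 2)/7 = -9/7 + √(-9916)/7 = -9/7 + (2*I*√2479)/7 = -9/7 + 2*I*√2479/7 ≈ -1.2857 + 14.226*I)
E = 792 (E = 72*11 = 792)
B = -67954/7 - 2*I*√2479/7 (B = -9709 - (-9/7 + 2*I*√2479/7) = -9709 + (9/7 - 2*I*√2479/7) = -67954/7 - 2*I*√2479/7 ≈ -9707.7 - 14.226*I)
E + B = 792 + (-67954/7 - 2*I*√2479/7) = -62410/7 - 2*I*√2479/7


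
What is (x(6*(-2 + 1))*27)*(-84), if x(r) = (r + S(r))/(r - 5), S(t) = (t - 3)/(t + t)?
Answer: -11907/11 ≈ -1082.5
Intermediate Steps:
S(t) = (-3 + t)/(2*t) (S(t) = (-3 + t)/((2*t)) = (-3 + t)*(1/(2*t)) = (-3 + t)/(2*t))
x(r) = (r + (-3 + r)/(2*r))/(-5 + r) (x(r) = (r + (-3 + r)/(2*r))/(r - 5) = (r + (-3 + r)/(2*r))/(-5 + r))
(x(6*(-2 + 1))*27)*(-84) = (((-3 + 6*(-2 + 1) + 2*(6*(-2 + 1))²)/(2*((6*(-2 + 1)))*(-5 + 6*(-2 + 1))))*27)*(-84) = (((-3 + 6*(-1) + 2*(6*(-1))²)/(2*((6*(-1)))*(-5 + 6*(-1))))*27)*(-84) = (((½)*(-3 - 6 + 2*(-6)²)/(-6*(-5 - 6)))*27)*(-84) = (((½)*(-⅙)*(-3 - 6 + 2*36)/(-11))*27)*(-84) = (((½)*(-⅙)*(-1/11)*(-3 - 6 + 72))*27)*(-84) = (((½)*(-⅙)*(-1/11)*63)*27)*(-84) = ((21/44)*27)*(-84) = (567/44)*(-84) = -11907/11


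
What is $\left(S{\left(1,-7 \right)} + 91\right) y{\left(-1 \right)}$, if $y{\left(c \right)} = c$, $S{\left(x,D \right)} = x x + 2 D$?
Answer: $-78$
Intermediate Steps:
$S{\left(x,D \right)} = x^{2} + 2 D$
$\left(S{\left(1,-7 \right)} + 91\right) y{\left(-1 \right)} = \left(\left(1^{2} + 2 \left(-7\right)\right) + 91\right) \left(-1\right) = \left(\left(1 - 14\right) + 91\right) \left(-1\right) = \left(-13 + 91\right) \left(-1\right) = 78 \left(-1\right) = -78$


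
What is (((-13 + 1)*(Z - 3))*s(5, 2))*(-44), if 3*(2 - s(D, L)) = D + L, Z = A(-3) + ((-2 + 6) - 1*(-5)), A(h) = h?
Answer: -528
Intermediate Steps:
Z = 6 (Z = -3 + ((-2 + 6) - 1*(-5)) = -3 + (4 + 5) = -3 + 9 = 6)
s(D, L) = 2 - D/3 - L/3 (s(D, L) = 2 - (D + L)/3 = 2 + (-D/3 - L/3) = 2 - D/3 - L/3)
(((-13 + 1)*(Z - 3))*s(5, 2))*(-44) = (((-13 + 1)*(6 - 3))*(2 - ⅓*5 - ⅓*2))*(-44) = ((-12*3)*(2 - 5/3 - ⅔))*(-44) = -36*(-⅓)*(-44) = 12*(-44) = -528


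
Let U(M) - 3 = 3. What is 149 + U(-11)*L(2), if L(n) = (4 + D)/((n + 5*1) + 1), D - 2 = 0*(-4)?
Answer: 307/2 ≈ 153.50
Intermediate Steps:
U(M) = 6 (U(M) = 3 + 3 = 6)
D = 2 (D = 2 + 0*(-4) = 2 + 0 = 2)
L(n) = 6/(6 + n) (L(n) = (4 + 2)/((n + 5*1) + 1) = 6/((n + 5) + 1) = 6/((5 + n) + 1) = 6/(6 + n))
149 + U(-11)*L(2) = 149 + 6*(6/(6 + 2)) = 149 + 6*(6/8) = 149 + 6*(6*(⅛)) = 149 + 6*(¾) = 149 + 9/2 = 307/2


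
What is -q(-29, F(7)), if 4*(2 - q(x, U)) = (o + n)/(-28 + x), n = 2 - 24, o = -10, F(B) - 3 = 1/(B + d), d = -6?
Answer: -106/57 ≈ -1.8596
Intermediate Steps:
F(B) = 3 + 1/(-6 + B) (F(B) = 3 + 1/(B - 6) = 3 + 1/(-6 + B))
n = -22
q(x, U) = 2 + 8/(-28 + x) (q(x, U) = 2 - (-10 - 22)/(4*(-28 + x)) = 2 - (-8)/(-28 + x) = 2 + 8/(-28 + x))
-q(-29, F(7)) = -2*(-24 - 29)/(-28 - 29) = -2*(-53)/(-57) = -2*(-1)*(-53)/57 = -1*106/57 = -106/57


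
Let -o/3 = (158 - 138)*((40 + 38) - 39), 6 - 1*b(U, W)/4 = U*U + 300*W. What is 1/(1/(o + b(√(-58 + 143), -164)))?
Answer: 194144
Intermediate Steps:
b(U, W) = 24 - 1200*W - 4*U² (b(U, W) = 24 - 4*(U*U + 300*W) = 24 - 4*(U² + 300*W) = 24 + (-1200*W - 4*U²) = 24 - 1200*W - 4*U²)
o = -2340 (o = -3*(158 - 138)*((40 + 38) - 39) = -60*(78 - 39) = -60*39 = -3*780 = -2340)
1/(1/(o + b(√(-58 + 143), -164))) = 1/(1/(-2340 + (24 - 1200*(-164) - 4*(√(-58 + 143))²))) = 1/(1/(-2340 + (24 + 196800 - 4*(√85)²))) = 1/(1/(-2340 + (24 + 196800 - 4*85))) = 1/(1/(-2340 + (24 + 196800 - 340))) = 1/(1/(-2340 + 196484)) = 1/(1/194144) = 194144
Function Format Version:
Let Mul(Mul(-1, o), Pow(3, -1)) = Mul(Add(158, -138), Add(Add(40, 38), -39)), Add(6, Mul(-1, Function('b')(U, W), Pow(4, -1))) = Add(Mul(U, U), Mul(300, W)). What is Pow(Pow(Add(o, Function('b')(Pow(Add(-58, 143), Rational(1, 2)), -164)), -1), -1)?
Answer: 194144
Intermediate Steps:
Function('b')(U, W) = Add(24, Mul(-1200, W), Mul(-4, Pow(U, 2))) (Function('b')(U, W) = Add(24, Mul(-4, Add(Mul(U, U), Mul(300, W)))) = Add(24, Mul(-4, Add(Pow(U, 2), Mul(300, W)))) = Add(24, Add(Mul(-1200, W), Mul(-4, Pow(U, 2)))) = Add(24, Mul(-1200, W), Mul(-4, Pow(U, 2))))
o = -2340 (o = Mul(-3, Mul(Add(158, -138), Add(Add(40, 38), -39))) = Mul(-3, Mul(20, Add(78, -39))) = Mul(-3, Mul(20, 39)) = Mul(-3, 780) = -2340)
Pow(Pow(Add(o, Function('b')(Pow(Add(-58, 143), Rational(1, 2)), -164)), -1), -1) = Pow(Pow(Add(-2340, Add(24, Mul(-1200, -164), Mul(-4, Pow(Pow(Add(-58, 143), Rational(1, 2)), 2)))), -1), -1) = Pow(Pow(Add(-2340, Add(24, 196800, Mul(-4, Pow(Pow(85, Rational(1, 2)), 2)))), -1), -1) = Pow(Pow(Add(-2340, Add(24, 196800, Mul(-4, 85))), -1), -1) = Pow(Pow(Add(-2340, Add(24, 196800, -340)), -1), -1) = Pow(Pow(Add(-2340, 196484), -1), -1) = Pow(Pow(194144, -1), -1) = Pow(Rational(1, 194144), -1) = 194144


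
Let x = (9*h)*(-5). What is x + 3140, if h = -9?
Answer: 3545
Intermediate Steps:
x = 405 (x = (9*(-9))*(-5) = -81*(-5) = 405)
x + 3140 = 405 + 3140 = 3545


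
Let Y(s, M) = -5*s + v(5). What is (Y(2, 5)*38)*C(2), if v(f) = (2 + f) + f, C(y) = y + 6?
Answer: 608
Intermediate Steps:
C(y) = 6 + y
v(f) = 2 + 2*f
Y(s, M) = 12 - 5*s (Y(s, M) = -5*s + (2 + 2*5) = -5*s + (2 + 10) = -5*s + 12 = 12 - 5*s)
(Y(2, 5)*38)*C(2) = ((12 - 5*2)*38)*(6 + 2) = ((12 - 10)*38)*8 = (2*38)*8 = 76*8 = 608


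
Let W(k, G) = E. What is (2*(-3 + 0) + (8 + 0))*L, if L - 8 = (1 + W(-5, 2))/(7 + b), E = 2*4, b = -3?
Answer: 41/2 ≈ 20.500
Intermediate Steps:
E = 8
W(k, G) = 8
L = 41/4 (L = 8 + (1 + 8)/(7 - 3) = 8 + 9/4 = 41/4 ≈ 10.250)
(2*(-3 + 0) + (8 + 0))*L = (2*(-3 + 0) + (8 + 0))*(41/4) = (2*(-3) + 8)*(41/4) = (-6 + 8)*(41/4) = 2*(41/4) = 41/2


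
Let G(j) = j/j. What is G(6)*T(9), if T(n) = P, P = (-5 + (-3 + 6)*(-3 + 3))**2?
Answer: 25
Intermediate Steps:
G(j) = 1
P = 25 (P = (-5 + 3*0)**2 = (-5 + 0)**2 = (-5)**2 = 25)
T(n) = 25
G(6)*T(9) = 1*25 = 25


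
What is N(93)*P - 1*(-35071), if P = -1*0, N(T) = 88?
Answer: 35071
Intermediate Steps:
P = 0
N(93)*P - 1*(-35071) = 88*0 - 1*(-35071) = 0 + 35071 = 35071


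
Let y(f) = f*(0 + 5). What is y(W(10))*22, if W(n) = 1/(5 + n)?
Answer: 22/3 ≈ 7.3333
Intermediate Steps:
y(f) = 5*f (y(f) = f*5 = 5*f)
y(W(10))*22 = (5/(5 + 10))*22 = (5/15)*22 = (5*(1/15))*22 = (⅓)*22 = 22/3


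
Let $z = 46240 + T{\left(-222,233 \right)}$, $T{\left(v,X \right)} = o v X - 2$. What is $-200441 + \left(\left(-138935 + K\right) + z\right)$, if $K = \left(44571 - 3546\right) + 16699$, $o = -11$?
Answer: $333572$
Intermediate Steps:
$T{\left(v,X \right)} = -2 - 11 X v$ ($T{\left(v,X \right)} = - 11 v X - 2 = - 11 X v - 2 = -2 - 11 X v$)
$z = 615224$ ($z = 46240 - \left(2 + 2563 \left(-222\right)\right) = 46240 + \left(-2 + 568986\right) = 46240 + 568984 = 615224$)
$K = 57724$ ($K = 41025 + 16699 = 57724$)
$-200441 + \left(\left(-138935 + K\right) + z\right) = -200441 + \left(\left(-138935 + 57724\right) + 615224\right) = -200441 + \left(-81211 + 615224\right) = -200441 + 534013 = 333572$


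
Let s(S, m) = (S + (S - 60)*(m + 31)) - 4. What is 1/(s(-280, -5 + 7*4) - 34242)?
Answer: -1/52886 ≈ -1.8909e-5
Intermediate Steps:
s(S, m) = -4 + S + (-60 + S)*(31 + m) (s(S, m) = (S + (-60 + S)*(31 + m)) - 4 = -4 + S + (-60 + S)*(31 + m))
1/(s(-280, -5 + 7*4) - 34242) = 1/((-1864 - 60*(-5 + 7*4) + 32*(-280) - 280*(-5 + 7*4)) - 34242) = 1/((-1864 - 60*(-5 + 28) - 8960 - 280*(-5 + 28)) - 34242) = 1/((-1864 - 60*23 - 8960 - 280*23) - 34242) = 1/((-1864 - 1380 - 8960 - 6440) - 34242) = 1/(-18644 - 34242) = 1/(-52886) = -1/52886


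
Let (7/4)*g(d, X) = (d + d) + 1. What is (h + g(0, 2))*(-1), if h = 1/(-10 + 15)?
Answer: -27/35 ≈ -0.77143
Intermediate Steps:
h = 1/5 ≈ 0.20000
g(d, X) = 4/7 + 8*d/7 (g(d, X) = 4*((d + d) + 1)/7 = 4*(2*d + 1)/7 = 4*(1 + 2*d)/7 = 4/7 + 8*d/7)
(h + g(0, 2))*(-1) = (1/5 + (4/7 + (8/7)*0))*(-1) = (1/5 + (4/7 + 0))*(-1) = (1/5 + 4/7)*(-1) = (27/35)*(-1) = -27/35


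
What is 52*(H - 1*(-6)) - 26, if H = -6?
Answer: -26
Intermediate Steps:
52*(H - 1*(-6)) - 26 = 52*(-6 - 1*(-6)) - 26 = 52*(-6 + 6) - 26 = 52*0 - 26 = 0 - 26 = -26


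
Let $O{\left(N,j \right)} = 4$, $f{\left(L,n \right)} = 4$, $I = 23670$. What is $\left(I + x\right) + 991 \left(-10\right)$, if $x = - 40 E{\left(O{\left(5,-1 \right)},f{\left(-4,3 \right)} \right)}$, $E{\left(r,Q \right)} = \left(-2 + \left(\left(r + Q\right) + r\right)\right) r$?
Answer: $12160$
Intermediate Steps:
$E{\left(r,Q \right)} = r \left(-2 + Q + 2 r\right)$ ($E{\left(r,Q \right)} = \left(-2 + \left(\left(Q + r\right) + r\right)\right) r = \left(-2 + \left(Q + 2 r\right)\right) r = \left(-2 + Q + 2 r\right) r = r \left(-2 + Q + 2 r\right)$)
$x = -1600$ ($x = - 40 \cdot 4 \left(-2 + 4 + 2 \cdot 4\right) = - 40 \cdot 4 \left(-2 + 4 + 8\right) = - 40 \cdot 4 \cdot 10 = \left(-40\right) 40 = -1600$)
$\left(I + x\right) + 991 \left(-10\right) = \left(23670 - 1600\right) + 991 \left(-10\right) = 22070 - 9910 = 12160$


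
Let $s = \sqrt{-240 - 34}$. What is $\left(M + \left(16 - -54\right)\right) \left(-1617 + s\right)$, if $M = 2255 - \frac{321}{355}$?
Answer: $- \frac{1334112318}{355} + \frac{825054 i \sqrt{274}}{355} \approx -3.7581 \cdot 10^{6} + 38471.0 i$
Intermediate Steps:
$s = i \sqrt{274}$ ($s = \sqrt{-274} = i \sqrt{274} \approx 16.553 i$)
$M = \frac{800204}{355}$ ($M = 2255 - 321 \cdot \frac{1}{355} = 2255 - \frac{321}{355} = \frac{800204}{355} \approx 2254.1$)
$\left(M + \left(16 - -54\right)\right) \left(-1617 + s\right) = \left(\frac{800204}{355} + \left(16 - -54\right)\right) \left(-1617 + i \sqrt{274}\right) = \left(\frac{800204}{355} + \left(16 + 54\right)\right) \left(-1617 + i \sqrt{274}\right) = \left(\frac{800204}{355} + 70\right) \left(-1617 + i \sqrt{274}\right) = \frac{825054 \left(-1617 + i \sqrt{274}\right)}{355} = - \frac{1334112318}{355} + \frac{825054 i \sqrt{274}}{355}$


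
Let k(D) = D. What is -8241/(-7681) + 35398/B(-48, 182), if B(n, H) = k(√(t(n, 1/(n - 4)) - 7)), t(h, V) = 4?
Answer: 8241/7681 - 35398*I*√3/3 ≈ 1.0729 - 20437.0*I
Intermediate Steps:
B(n, H) = I*√3 (B(n, H) = √(4 - 7) = √(-3) = I*√3)
-8241/(-7681) + 35398/B(-48, 182) = -8241/(-7681) + 35398/((I*√3)) = -8241*(-1/7681) + 35398*(-I*√3/3) = 8241/7681 - 35398*I*√3/3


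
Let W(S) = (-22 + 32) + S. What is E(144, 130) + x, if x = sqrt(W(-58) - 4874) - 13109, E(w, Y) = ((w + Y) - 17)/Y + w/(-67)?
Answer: -114180891/8710 + I*sqrt(4922) ≈ -13109.0 + 70.157*I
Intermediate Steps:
W(S) = 10 + S
E(w, Y) = -w/67 + (-17 + Y + w)/Y (E(w, Y) = ((Y + w) - 17)/Y + w*(-1/67) = (-17 + Y + w)/Y - w/67 = -w/67 + (-17 + Y + w)/Y)
x = -13109 + I*sqrt(4922) (x = sqrt((10 - 58) - 4874) - 13109 = sqrt(-48 - 4874) - 13109 = sqrt(-4922) - 13109 = I*sqrt(4922) - 13109 = -13109 + I*sqrt(4922) ≈ -13109.0 + 70.157*I)
E(144, 130) + x = (-17 + 144 - 1/67*130*(-67 + 144))/130 + (-13109 + I*sqrt(4922)) = (-17 + 144 - 1/67*130*77)/130 + (-13109 + I*sqrt(4922)) = (-17 + 144 - 10010/67)/130 + (-13109 + I*sqrt(4922)) = (1/130)*(-1501/67) + (-13109 + I*sqrt(4922)) = -1501/8710 + (-13109 + I*sqrt(4922)) = -114180891/8710 + I*sqrt(4922)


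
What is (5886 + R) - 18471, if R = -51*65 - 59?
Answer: -15959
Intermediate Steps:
R = -3374 (R = -3315 - 59 = -3374)
(5886 + R) - 18471 = (5886 - 3374) - 18471 = 2512 - 18471 = -15959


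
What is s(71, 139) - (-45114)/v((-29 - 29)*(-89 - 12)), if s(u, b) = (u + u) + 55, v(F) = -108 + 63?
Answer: -12083/15 ≈ -805.53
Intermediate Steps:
v(F) = -45
s(u, b) = 55 + 2*u (s(u, b) = 2*u + 55 = 55 + 2*u)
s(71, 139) - (-45114)/v((-29 - 29)*(-89 - 12)) = (55 + 2*71) - (-45114)/(-45) = (55 + 142) - (-45114)*(-1)/45 = 197 - 1*15038/15 = 197 - 15038/15 = -12083/15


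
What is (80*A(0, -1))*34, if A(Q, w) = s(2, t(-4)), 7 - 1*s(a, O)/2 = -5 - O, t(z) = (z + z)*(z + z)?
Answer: 413440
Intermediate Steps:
t(z) = 4*z² (t(z) = (2*z)*(2*z) = 4*z²)
s(a, O) = 24 + 2*O (s(a, O) = 14 - 2*(-5 - O) = 14 + (10 + 2*O) = 24 + 2*O)
A(Q, w) = 152 (A(Q, w) = 24 + 2*(4*(-4)²) = 24 + 2*(4*16) = 24 + 2*64 = 24 + 128 = 152)
(80*A(0, -1))*34 = (80*152)*34 = 12160*34 = 413440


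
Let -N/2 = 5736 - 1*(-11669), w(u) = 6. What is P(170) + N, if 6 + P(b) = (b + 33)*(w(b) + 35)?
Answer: -26493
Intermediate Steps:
N = -34810 (N = -2*(5736 - 1*(-11669)) = -2*(5736 + 11669) = -2*17405 = -34810)
P(b) = 1347 + 41*b (P(b) = -6 + (b + 33)*(6 + 35) = -6 + (33 + b)*41 = -6 + (1353 + 41*b) = 1347 + 41*b)
P(170) + N = (1347 + 41*170) - 34810 = (1347 + 6970) - 34810 = 8317 - 34810 = -26493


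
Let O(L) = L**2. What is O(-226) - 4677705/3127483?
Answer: 159734644003/3127483 ≈ 51075.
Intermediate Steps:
O(-226) - 4677705/3127483 = (-226)**2 - 4677705/3127483 = 51076 - 4677705/3127483 = 159734644003/3127483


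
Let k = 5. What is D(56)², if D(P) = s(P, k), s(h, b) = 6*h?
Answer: 112896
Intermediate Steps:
D(P) = 6*P
D(56)² = (6*56)² = 336² = 112896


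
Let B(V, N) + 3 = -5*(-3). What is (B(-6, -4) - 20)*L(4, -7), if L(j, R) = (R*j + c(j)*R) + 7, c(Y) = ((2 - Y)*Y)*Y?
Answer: -1624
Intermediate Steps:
c(Y) = Y²*(2 - Y) (c(Y) = (Y*(2 - Y))*Y = Y²*(2 - Y))
B(V, N) = 12 (B(V, N) = -3 - 5*(-3) = -3 + 15 = 12)
L(j, R) = 7 + R*j + R*j²*(2 - j) (L(j, R) = (R*j + (j²*(2 - j))*R) + 7 = (R*j + R*j²*(2 - j)) + 7 = 7 + R*j + R*j²*(2 - j))
(B(-6, -4) - 20)*L(4, -7) = (12 - 20)*(7 - 7*4 - 1*(-7)*4²*(-2 + 4)) = -8*(7 - 28 - 1*(-7)*16*2) = -8*(7 - 28 + 224) = -8*203 = -1624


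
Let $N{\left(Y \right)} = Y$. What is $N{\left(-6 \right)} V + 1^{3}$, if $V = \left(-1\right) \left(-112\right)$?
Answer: $-671$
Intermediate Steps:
$V = 112$
$N{\left(-6 \right)} V + 1^{3} = \left(-6\right) 112 + 1^{3} = -672 + 1 = -671$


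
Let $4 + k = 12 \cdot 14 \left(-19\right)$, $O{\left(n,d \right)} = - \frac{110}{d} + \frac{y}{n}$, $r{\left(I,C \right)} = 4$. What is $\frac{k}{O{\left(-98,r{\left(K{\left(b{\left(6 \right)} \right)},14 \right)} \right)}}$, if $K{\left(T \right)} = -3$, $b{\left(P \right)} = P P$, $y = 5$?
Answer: $\frac{78302}{675} \approx 116.0$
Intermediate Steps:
$b{\left(P \right)} = P^{2}$
$O{\left(n,d \right)} = - \frac{110}{d} + \frac{5}{n}$
$k = -3196$ ($k = -4 + 12 \cdot 14 \left(-19\right) = -4 + 168 \left(-19\right) = -4 - 3192 = -3196$)
$\frac{k}{O{\left(-98,r{\left(K{\left(b{\left(6 \right)} \right)},14 \right)} \right)}} = - \frac{3196}{- \frac{110}{4} + \frac{5}{-98}} = - \frac{3196}{\left(-110\right) \frac{1}{4} + 5 \left(- \frac{1}{98}\right)} = - \frac{3196}{- \frac{55}{2} - \frac{5}{98}} = - \frac{3196}{- \frac{1350}{49}} = \left(-3196\right) \left(- \frac{49}{1350}\right) = \frac{78302}{675}$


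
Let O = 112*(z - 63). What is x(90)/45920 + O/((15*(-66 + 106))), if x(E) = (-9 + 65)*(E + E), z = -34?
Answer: -55003/3075 ≈ -17.887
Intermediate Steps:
x(E) = 112*E (x(E) = 56*(2*E) = 112*E)
O = -10864 (O = 112*(-34 - 63) = 112*(-97) = -10864)
x(90)/45920 + O/((15*(-66 + 106))) = (112*90)/45920 - 10864*1/(15*(-66 + 106)) = 10080*(1/45920) - 10864/(15*40) = 9/41 - 10864/600 = 9/41 - 10864*1/600 = 9/41 - 1358/75 = -55003/3075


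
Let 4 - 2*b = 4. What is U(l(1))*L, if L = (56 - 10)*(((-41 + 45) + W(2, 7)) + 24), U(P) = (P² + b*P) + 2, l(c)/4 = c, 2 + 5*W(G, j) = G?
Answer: 23184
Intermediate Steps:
b = 0 (b = 2 - ½*4 = 2 - 2 = 0)
W(G, j) = -⅖ + G/5
l(c) = 4*c
U(P) = 2 + P² (U(P) = (P² + 0*P) + 2 = (P² + 0) + 2 = P² + 2 = 2 + P²)
L = 1288 (L = (56 - 10)*(((-41 + 45) + (-⅖ + (⅕)*2)) + 24) = 46*((4 + (-⅖ + ⅖)) + 24) = 46*((4 + 0) + 24) = 46*(4 + 24) = 46*28 = 1288)
U(l(1))*L = (2 + (4*1)²)*1288 = (2 + 4²)*1288 = (2 + 16)*1288 = 18*1288 = 23184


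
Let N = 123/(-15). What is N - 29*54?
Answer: -7871/5 ≈ -1574.2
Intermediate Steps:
N = -41/5 (N = 123*(-1/15) = -41/5 ≈ -8.2000)
N - 29*54 = -41/5 - 29*54 = -41/5 - 1566 = -7871/5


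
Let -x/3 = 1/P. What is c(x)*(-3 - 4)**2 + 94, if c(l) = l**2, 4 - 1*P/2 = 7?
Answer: 425/4 ≈ 106.25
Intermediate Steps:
P = -6 (P = 8 - 2*7 = 8 - 14 = -6)
x = 1/2 (x = -3/(-6) = -3*(-1/6) = 1/2 ≈ 0.50000)
c(x)*(-3 - 4)**2 + 94 = (1/2)**2*(-3 - 4)**2 + 94 = (1/4)*(-7)**2 + 94 = (1/4)*49 + 94 = 49/4 + 94 = 425/4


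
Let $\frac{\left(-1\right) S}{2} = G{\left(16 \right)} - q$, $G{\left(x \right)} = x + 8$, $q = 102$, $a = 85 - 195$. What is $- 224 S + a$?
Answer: $-35054$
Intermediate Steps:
$a = -110$ ($a = 85 - 195 = -110$)
$G{\left(x \right)} = 8 + x$
$S = 156$ ($S = - 2 \left(\left(8 + 16\right) - 102\right) = - 2 \left(24 - 102\right) = \left(-2\right) \left(-78\right) = 156$)
$- 224 S + a = \left(-224\right) 156 - 110 = -34944 - 110 = -35054$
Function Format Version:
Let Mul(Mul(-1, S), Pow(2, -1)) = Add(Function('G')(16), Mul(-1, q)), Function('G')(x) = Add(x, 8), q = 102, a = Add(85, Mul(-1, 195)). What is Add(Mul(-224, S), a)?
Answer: -35054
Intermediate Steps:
a = -110 (a = Add(85, -195) = -110)
Function('G')(x) = Add(8, x)
S = 156 (S = Mul(-2, Add(Add(8, 16), Mul(-1, 102))) = Mul(-2, Add(24, -102)) = Mul(-2, -78) = 156)
Add(Mul(-224, S), a) = Add(Mul(-224, 156), -110) = Add(-34944, -110) = -35054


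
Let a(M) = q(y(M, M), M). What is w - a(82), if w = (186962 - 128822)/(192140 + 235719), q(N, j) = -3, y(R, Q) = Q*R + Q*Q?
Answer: 1341717/427859 ≈ 3.1359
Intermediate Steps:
y(R, Q) = Q² + Q*R (y(R, Q) = Q*R + Q² = Q² + Q*R)
a(M) = -3
w = 58140/427859 ≈ 0.13589
w - a(82) = 58140/427859 - 1*(-3) = 58140/427859 + 3 = 1341717/427859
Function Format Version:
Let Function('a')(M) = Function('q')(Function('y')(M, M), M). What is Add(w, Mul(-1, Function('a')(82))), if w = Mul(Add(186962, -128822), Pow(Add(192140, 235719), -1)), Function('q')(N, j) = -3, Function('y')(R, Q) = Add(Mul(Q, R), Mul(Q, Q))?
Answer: Rational(1341717, 427859) ≈ 3.1359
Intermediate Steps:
Function('y')(R, Q) = Add(Pow(Q, 2), Mul(Q, R)) (Function('y')(R, Q) = Add(Mul(Q, R), Pow(Q, 2)) = Add(Pow(Q, 2), Mul(Q, R)))
Function('a')(M) = -3
w = Rational(58140, 427859) (w = Mul(58140, Pow(427859, -1)) = Mul(58140, Rational(1, 427859)) = Rational(58140, 427859) ≈ 0.13589)
Add(w, Mul(-1, Function('a')(82))) = Add(Rational(58140, 427859), Mul(-1, -3)) = Add(Rational(58140, 427859), 3) = Rational(1341717, 427859)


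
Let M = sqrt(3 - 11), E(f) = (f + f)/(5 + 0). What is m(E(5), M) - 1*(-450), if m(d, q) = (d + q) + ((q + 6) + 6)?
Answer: 464 + 4*I*sqrt(2) ≈ 464.0 + 5.6569*I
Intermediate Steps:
E(f) = 2*f/5 (E(f) = (2*f)/5 = (2*f)*(1/5) = 2*f/5)
M = 2*I*sqrt(2) (M = sqrt(-8) = 2*I*sqrt(2) ≈ 2.8284*I)
m(d, q) = 12 + d + 2*q (m(d, q) = (d + q) + ((6 + q) + 6) = (d + q) + (12 + q) = 12 + d + 2*q)
m(E(5), M) - 1*(-450) = (12 + (2/5)*5 + 2*(2*I*sqrt(2))) - 1*(-450) = (12 + 2 + 4*I*sqrt(2)) + 450 = (14 + 4*I*sqrt(2)) + 450 = 464 + 4*I*sqrt(2)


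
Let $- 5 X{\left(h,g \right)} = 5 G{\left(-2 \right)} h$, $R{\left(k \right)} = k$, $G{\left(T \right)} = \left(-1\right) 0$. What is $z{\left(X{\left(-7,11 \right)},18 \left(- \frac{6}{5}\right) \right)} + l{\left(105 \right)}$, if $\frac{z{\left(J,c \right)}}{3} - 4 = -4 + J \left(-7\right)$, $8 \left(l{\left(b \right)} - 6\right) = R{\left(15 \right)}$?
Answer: $\frac{63}{8} \approx 7.875$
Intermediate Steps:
$G{\left(T \right)} = 0$
$l{\left(b \right)} = \frac{63}{8}$ ($l{\left(b \right)} = 6 + \frac{1}{8} \cdot 15 = 6 + \frac{15}{8} = \frac{63}{8}$)
$X{\left(h,g \right)} = 0$ ($X{\left(h,g \right)} = - \frac{5 \cdot 0 h}{5} = - \frac{0 h}{5} = \left(- \frac{1}{5}\right) 0 = 0$)
$z{\left(J,c \right)} = - 21 J$ ($z{\left(J,c \right)} = 12 + 3 \left(-4 + J \left(-7\right)\right) = 12 + 3 \left(-4 - 7 J\right) = 12 - \left(12 + 21 J\right) = - 21 J$)
$z{\left(X{\left(-7,11 \right)},18 \left(- \frac{6}{5}\right) \right)} + l{\left(105 \right)} = \left(-21\right) 0 + \frac{63}{8} = 0 + \frac{63}{8} = \frac{63}{8}$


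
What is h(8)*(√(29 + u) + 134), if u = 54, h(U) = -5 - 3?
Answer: -1072 - 8*√83 ≈ -1144.9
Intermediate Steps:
h(U) = -8
h(8)*(√(29 + u) + 134) = -8*(√(29 + 54) + 134) = -8*(√83 + 134) = -8*(134 + √83) = -1072 - 8*√83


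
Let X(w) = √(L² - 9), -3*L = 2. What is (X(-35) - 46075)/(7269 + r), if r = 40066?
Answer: -9215/9467 + I*√77/142005 ≈ -0.97338 + 6.1793e-5*I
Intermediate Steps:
L = -⅔ (L = -⅓*2 = -⅔ ≈ -0.66667)
X(w) = I*√77/3 (X(w) = √((-⅔)² - 9) = √(4/9 - 9) = √(-77/9) = I*√77/3)
(X(-35) - 46075)/(7269 + r) = (I*√77/3 - 46075)/(7269 + 40066) = (-46075 + I*√77/3)/47335 = (-46075 + I*√77/3)*(1/47335) = -9215/9467 + I*√77/142005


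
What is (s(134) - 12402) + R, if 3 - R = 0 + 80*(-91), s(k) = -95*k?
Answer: -17849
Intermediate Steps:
R = 7283 (R = 3 - (0 + 80*(-91)) = 3 - (0 - 7280) = 3 - 1*(-7280) = 3 + 7280 = 7283)
(s(134) - 12402) + R = (-95*134 - 12402) + 7283 = (-12730 - 12402) + 7283 = -25132 + 7283 = -17849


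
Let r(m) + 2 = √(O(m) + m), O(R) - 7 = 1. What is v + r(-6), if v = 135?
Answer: 133 + √2 ≈ 134.41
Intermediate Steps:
O(R) = 8 (O(R) = 7 + 1 = 8)
r(m) = -2 + √(8 + m)
v + r(-6) = 135 + (-2 + √(8 - 6)) = 135 + (-2 + √2) = 133 + √2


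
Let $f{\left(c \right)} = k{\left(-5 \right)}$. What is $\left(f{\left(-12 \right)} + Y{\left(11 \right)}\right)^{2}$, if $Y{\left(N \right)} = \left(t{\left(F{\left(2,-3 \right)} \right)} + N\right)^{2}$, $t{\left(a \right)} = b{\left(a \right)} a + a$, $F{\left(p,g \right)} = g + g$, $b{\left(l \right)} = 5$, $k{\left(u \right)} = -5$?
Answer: $384400$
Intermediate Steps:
$f{\left(c \right)} = -5$
$F{\left(p,g \right)} = 2 g$
$t{\left(a \right)} = 6 a$ ($t{\left(a \right)} = 5 a + a = 6 a$)
$Y{\left(N \right)} = \left(-36 + N\right)^{2}$ ($Y{\left(N \right)} = \left(6 \cdot 2 \left(-3\right) + N\right)^{2} = \left(6 \left(-6\right) + N\right)^{2} = \left(-36 + N\right)^{2}$)
$\left(f{\left(-12 \right)} + Y{\left(11 \right)}\right)^{2} = \left(-5 + \left(-36 + 11\right)^{2}\right)^{2} = \left(-5 + \left(-25\right)^{2}\right)^{2} = \left(-5 + 625\right)^{2} = 620^{2} = 384400$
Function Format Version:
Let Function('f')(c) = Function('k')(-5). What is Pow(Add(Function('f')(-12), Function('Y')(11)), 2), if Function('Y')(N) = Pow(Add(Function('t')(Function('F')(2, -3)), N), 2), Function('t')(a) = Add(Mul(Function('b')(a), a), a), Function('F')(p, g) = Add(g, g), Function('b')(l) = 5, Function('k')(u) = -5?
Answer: 384400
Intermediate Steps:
Function('f')(c) = -5
Function('F')(p, g) = Mul(2, g)
Function('t')(a) = Mul(6, a) (Function('t')(a) = Add(Mul(5, a), a) = Mul(6, a))
Function('Y')(N) = Pow(Add(-36, N), 2) (Function('Y')(N) = Pow(Add(Mul(6, Mul(2, -3)), N), 2) = Pow(Add(Mul(6, -6), N), 2) = Pow(Add(-36, N), 2))
Pow(Add(Function('f')(-12), Function('Y')(11)), 2) = Pow(Add(-5, Pow(Add(-36, 11), 2)), 2) = Pow(Add(-5, Pow(-25, 2)), 2) = Pow(Add(-5, 625), 2) = Pow(620, 2) = 384400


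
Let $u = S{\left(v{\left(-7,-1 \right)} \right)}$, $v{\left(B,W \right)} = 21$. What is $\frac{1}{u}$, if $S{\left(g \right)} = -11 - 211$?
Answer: $- \frac{1}{222} \approx -0.0045045$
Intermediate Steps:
$S{\left(g \right)} = -222$ ($S{\left(g \right)} = -11 - 211 = -222$)
$u = -222$
$\frac{1}{u} = \frac{1}{-222} = - \frac{1}{222}$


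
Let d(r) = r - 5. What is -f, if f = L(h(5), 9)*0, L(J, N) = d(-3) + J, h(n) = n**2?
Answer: 0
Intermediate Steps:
d(r) = -5 + r
L(J, N) = -8 + J (L(J, N) = (-5 - 3) + J = -8 + J)
f = 0 (f = (-8 + 5**2)*0 = (-8 + 25)*0 = 17*0 = 0)
-f = -1*0 = 0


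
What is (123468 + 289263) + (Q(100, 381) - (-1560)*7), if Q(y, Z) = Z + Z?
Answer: 424413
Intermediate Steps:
Q(y, Z) = 2*Z
(123468 + 289263) + (Q(100, 381) - (-1560)*7) = (123468 + 289263) + (2*381 - (-1560)*7) = 412731 + (762 - 1*(-10920)) = 412731 + (762 + 10920) = 412731 + 11682 = 424413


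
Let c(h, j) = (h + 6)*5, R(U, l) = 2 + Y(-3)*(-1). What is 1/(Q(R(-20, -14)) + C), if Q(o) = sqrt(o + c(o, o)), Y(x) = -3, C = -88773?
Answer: -29591/2626881823 - 2*sqrt(15)/7880645469 ≈ -1.1266e-5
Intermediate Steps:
R(U, l) = 5 (R(U, l) = 2 - 3*(-1) = 2 + 3 = 5)
c(h, j) = 30 + 5*h (c(h, j) = (6 + h)*5 = 30 + 5*h)
Q(o) = sqrt(30 + 6*o) (Q(o) = sqrt(o + (30 + 5*o)) = sqrt(30 + 6*o))
1/(Q(R(-20, -14)) + C) = 1/(sqrt(30 + 6*5) - 88773) = 1/(sqrt(30 + 30) - 88773) = 1/(sqrt(60) - 88773) = 1/(2*sqrt(15) - 88773) = 1/(-88773 + 2*sqrt(15))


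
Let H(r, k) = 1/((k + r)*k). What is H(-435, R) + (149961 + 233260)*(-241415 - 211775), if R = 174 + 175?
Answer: -5212589156649861/30014 ≈ -1.7367e+11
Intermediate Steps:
R = 349
H(r, k) = 1/(k*(k + r))
H(-435, R) + (149961 + 233260)*(-241415 - 211775) = 1/(349*(349 - 435)) + (149961 + 233260)*(-241415 - 211775) = (1/349)/(-86) + 383221*(-453190) = (1/349)*(-1/86) - 173671924990 = -1/30014 - 173671924990 = -5212589156649861/30014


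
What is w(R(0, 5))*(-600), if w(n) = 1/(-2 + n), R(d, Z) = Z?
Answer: -200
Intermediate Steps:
w(R(0, 5))*(-600) = -600/(-2 + 5) = -600/3 = (⅓)*(-600) = -200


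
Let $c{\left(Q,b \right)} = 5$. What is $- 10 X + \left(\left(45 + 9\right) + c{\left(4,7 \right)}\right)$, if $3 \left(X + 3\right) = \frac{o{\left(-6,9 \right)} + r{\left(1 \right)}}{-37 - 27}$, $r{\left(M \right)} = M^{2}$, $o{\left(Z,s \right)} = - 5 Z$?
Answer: $\frac{8699}{96} \approx 90.615$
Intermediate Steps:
$X = - \frac{607}{192}$ ($X = -3 + \frac{\left(\left(-5\right) \left(-6\right) + 1^{2}\right) \frac{1}{-37 - 27}}{3} = -3 + \frac{\left(30 + 1\right) \frac{1}{-64}}{3} = -3 + \frac{31 \left(- \frac{1}{64}\right)}{3} = -3 + \frac{1}{3} \left(- \frac{31}{64}\right) = -3 - \frac{31}{192} = - \frac{607}{192} \approx -3.1615$)
$- 10 X + \left(\left(45 + 9\right) + c{\left(4,7 \right)}\right) = \left(-10\right) \left(- \frac{607}{192}\right) + \left(\left(45 + 9\right) + 5\right) = \frac{3035}{96} + \left(54 + 5\right) = \frac{3035}{96} + 59 = \frac{8699}{96}$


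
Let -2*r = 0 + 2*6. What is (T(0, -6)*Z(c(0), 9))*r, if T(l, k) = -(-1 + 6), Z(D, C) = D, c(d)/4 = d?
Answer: 0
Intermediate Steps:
c(d) = 4*d
T(l, k) = -5 (T(l, k) = -1*5 = -5)
r = -6 (r = -(0 + 2*6)/2 = -(0 + 12)/2 = -½*12 = -6)
(T(0, -6)*Z(c(0), 9))*r = -20*0*(-6) = -5*0*(-6) = 0*(-6) = 0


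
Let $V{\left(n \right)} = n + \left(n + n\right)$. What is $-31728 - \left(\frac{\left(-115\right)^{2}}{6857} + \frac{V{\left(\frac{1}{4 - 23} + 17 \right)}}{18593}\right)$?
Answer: $- \frac{76861057093169}{2422351819} \approx -31730.0$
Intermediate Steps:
$V{\left(n \right)} = 3 n$ ($V{\left(n \right)} = n + 2 n = 3 n$)
$-31728 - \left(\frac{\left(-115\right)^{2}}{6857} + \frac{V{\left(\frac{1}{4 - 23} + 17 \right)}}{18593}\right) = -31728 - \left(\frac{\left(-115\right)^{2}}{6857} + \frac{3 \left(\frac{1}{4 - 23} + 17\right)}{18593}\right) = -31728 - \left(13225 \cdot \frac{1}{6857} + 3 \left(\frac{1}{-19} + 17\right) \frac{1}{18593}\right) = -31728 - \left(\frac{13225}{6857} + 3 \left(- \frac{1}{19} + 17\right) \frac{1}{18593}\right) = -31728 - \left(\frac{13225}{6857} + 3 \cdot \frac{322}{19} \cdot \frac{1}{18593}\right) = -31728 - \left(\frac{13225}{6857} + \frac{966}{19} \cdot \frac{1}{18593}\right) = -31728 - \left(\frac{13225}{6857} + \frac{966}{353267}\right) = -31728 - \frac{4678579937}{2422351819} = - \frac{76861057093169}{2422351819}$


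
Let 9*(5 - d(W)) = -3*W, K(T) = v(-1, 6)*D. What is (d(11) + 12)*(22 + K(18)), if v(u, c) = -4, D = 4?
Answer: 124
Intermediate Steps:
K(T) = -16 (K(T) = -4*4 = -16)
d(W) = 5 + W/3 (d(W) = 5 - (-1)*W/3 = 5 + W/3)
(d(11) + 12)*(22 + K(18)) = ((5 + (1/3)*11) + 12)*(22 - 16) = ((5 + 11/3) + 12)*6 = (26/3 + 12)*6 = (62/3)*6 = 124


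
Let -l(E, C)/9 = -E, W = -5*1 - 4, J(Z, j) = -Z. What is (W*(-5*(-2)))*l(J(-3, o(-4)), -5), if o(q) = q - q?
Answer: -2430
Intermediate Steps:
o(q) = 0
W = -9 (W = -5 - 4 = -9)
l(E, C) = 9*E (l(E, C) = -(-9)*E = 9*E)
(W*(-5*(-2)))*l(J(-3, o(-4)), -5) = (-(-45)*(-2))*(9*(-1*(-3))) = (-9*10)*(9*3) = -90*27 = -2430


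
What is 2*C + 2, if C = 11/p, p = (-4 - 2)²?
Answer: 47/18 ≈ 2.6111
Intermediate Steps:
p = 36 (p = (-6)² = 36)
C = 11/36 ≈ 0.30556
2*C + 2 = 2*(11/36) + 2 = 11/18 + 2 = 47/18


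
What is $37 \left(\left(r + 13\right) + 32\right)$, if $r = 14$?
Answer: $2183$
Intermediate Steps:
$37 \left(\left(r + 13\right) + 32\right) = 37 \left(\left(14 + 13\right) + 32\right) = 37 \left(27 + 32\right) = 37 \cdot 59 = 2183$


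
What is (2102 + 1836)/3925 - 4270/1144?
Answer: -6127339/2245100 ≈ -2.7292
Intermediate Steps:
(2102 + 1836)/3925 - 4270/1144 = 3938*(1/3925) - 4270*1/1144 = 3938/3925 - 2135/572 = -6127339/2245100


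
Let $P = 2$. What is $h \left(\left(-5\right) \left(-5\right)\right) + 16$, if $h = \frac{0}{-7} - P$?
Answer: $-34$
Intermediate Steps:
$h = -2$ ($h = \frac{0}{-7} - 2 = 0 \left(- \frac{1}{7}\right) - 2 = 0 - 2 = -2$)
$h \left(\left(-5\right) \left(-5\right)\right) + 16 = - 2 \left(\left(-5\right) \left(-5\right)\right) + 16 = \left(-2\right) 25 + 16 = -50 + 16 = -34$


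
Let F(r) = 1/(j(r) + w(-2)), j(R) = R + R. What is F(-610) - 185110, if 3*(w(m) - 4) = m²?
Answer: -674540843/3644 ≈ -1.8511e+5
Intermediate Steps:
w(m) = 4 + m²/3
j(R) = 2*R
F(r) = 1/(16/3 + 2*r) (F(r) = 1/(2*r + (4 + (⅓)*(-2)²)) = 1/(2*r + (4 + (⅓)*4)) = 1/(2*r + (4 + 4/3)) = 1/(2*r + 16/3) = 1/(16/3 + 2*r))
F(-610) - 185110 = 3/(2*(8 + 3*(-610))) - 185110 = 3/(2*(8 - 1830)) - 185110 = (3/2)/(-1822) - 185110 = (3/2)*(-1/1822) - 185110 = -3/3644 - 185110 = -674540843/3644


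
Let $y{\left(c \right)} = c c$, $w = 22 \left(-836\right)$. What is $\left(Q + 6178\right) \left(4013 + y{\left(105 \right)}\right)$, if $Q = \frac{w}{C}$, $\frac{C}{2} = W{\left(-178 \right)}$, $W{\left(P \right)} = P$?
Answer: $\frac{8337668720}{89} \approx 9.3682 \cdot 10^{7}$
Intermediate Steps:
$w = -18392$
$C = -356$ ($C = 2 \left(-178\right) = -356$)
$Q = \frac{4598}{89}$ ($Q = - \frac{18392}{-356} = \left(-18392\right) \left(- \frac{1}{356}\right) = \frac{4598}{89} \approx 51.663$)
$y{\left(c \right)} = c^{2}$
$\left(Q + 6178\right) \left(4013 + y{\left(105 \right)}\right) = \left(\frac{4598}{89} + 6178\right) \left(4013 + 105^{2}\right) = \frac{554440 \left(4013 + 11025\right)}{89} = \frac{554440}{89} \cdot 15038 = \frac{8337668720}{89}$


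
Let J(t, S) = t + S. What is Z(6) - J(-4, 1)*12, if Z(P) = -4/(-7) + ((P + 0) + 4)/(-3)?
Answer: 698/21 ≈ 33.238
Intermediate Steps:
J(t, S) = S + t
Z(P) = -16/21 - P/3 (Z(P) = -4*(-⅐) + (P + 4)*(-⅓) = 4/7 + (4 + P)*(-⅓) = 4/7 + (-4/3 - P/3) = -16/21 - P/3)
Z(6) - J(-4, 1)*12 = (-16/21 - ⅓*6) - (1 - 4)*12 = (-16/21 - 2) - (-3)*12 = -58/21 - 1*(-36) = -58/21 + 36 = 698/21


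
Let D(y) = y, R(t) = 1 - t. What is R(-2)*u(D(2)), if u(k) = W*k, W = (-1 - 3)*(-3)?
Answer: 72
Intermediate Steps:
W = 12 (W = -4*(-3) = 12)
u(k) = 12*k
R(-2)*u(D(2)) = (1 - 1*(-2))*(12*2) = (1 + 2)*24 = 3*24 = 72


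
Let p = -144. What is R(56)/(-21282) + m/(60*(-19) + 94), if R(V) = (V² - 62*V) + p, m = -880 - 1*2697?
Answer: 12771299/3710162 ≈ 3.4422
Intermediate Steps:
m = -3577 (m = -880 - 2697 = -3577)
R(V) = -144 + V² - 62*V (R(V) = (V² - 62*V) - 144 = -144 + V² - 62*V)
R(56)/(-21282) + m/(60*(-19) + 94) = (-144 + 56² - 62*56)/(-21282) - 3577/(60*(-19) + 94) = (-144 + 3136 - 3472)*(-1/21282) - 3577/(-1140 + 94) = -480*(-1/21282) - 3577/(-1046) = 80/3547 - 3577*(-1/1046) = 80/3547 + 3577/1046 = 12771299/3710162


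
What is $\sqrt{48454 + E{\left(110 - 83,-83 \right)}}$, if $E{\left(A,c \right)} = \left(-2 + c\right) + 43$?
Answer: $14 \sqrt{247} \approx 220.03$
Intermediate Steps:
$E{\left(A,c \right)} = 41 + c$
$\sqrt{48454 + E{\left(110 - 83,-83 \right)}} = \sqrt{48454 + \left(41 - 83\right)} = \sqrt{48454 - 42} = \sqrt{48412} = 14 \sqrt{247}$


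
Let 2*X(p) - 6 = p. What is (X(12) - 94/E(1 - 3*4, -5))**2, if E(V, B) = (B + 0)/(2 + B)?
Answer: 56169/25 ≈ 2246.8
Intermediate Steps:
E(V, B) = B/(2 + B)
X(p) = 3 + p/2
(X(12) - 94/E(1 - 3*4, -5))**2 = ((3 + (1/2)*12) - 94/((-5/(2 - 5))))**2 = ((3 + 6) - 94/((-5/(-3))))**2 = (9 - 94/((-5*(-1/3))))**2 = (9 - 94/5/3)**2 = (9 - 94*3/5)**2 = (9 - 282/5)**2 = (-237/5)**2 = 56169/25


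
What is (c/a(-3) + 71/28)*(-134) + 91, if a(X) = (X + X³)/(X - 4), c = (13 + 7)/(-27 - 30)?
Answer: -569329/2394 ≈ -237.81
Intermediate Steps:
c = -20/57 (c = 20/(-57) = 20*(-1/57) = -20/57 ≈ -0.35088)
a(X) = (X + X³)/(-4 + X)
(c/a(-3) + 71/28)*(-134) + 91 = (-20*(-4 - 3)/(-3 + (-3)³)/57 + 71/28)*(-134) + 91 = (-20*(-7/(-3 - 27))/57 + 71*(1/28))*(-134) + 91 = (-20/(57*((-⅐*(-30)))) + 71/28)*(-134) + 91 = (-20/(57*30/7) + 71/28)*(-134) + 91 = (-20/57*7/30 + 71/28)*(-134) + 91 = (-14/171 + 71/28)*(-134) + 91 = (11749/4788)*(-134) + 91 = -787183/2394 + 91 = -569329/2394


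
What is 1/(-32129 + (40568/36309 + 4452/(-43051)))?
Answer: -1563138759/50220500342611 ≈ -3.1125e-5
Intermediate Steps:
1/(-32129 + (40568/36309 + 4452/(-43051))) = 1/(-32129 + (40568*(1/36309) + 4452*(-1/43051))) = 1/(-32129 + (40568/36309 - 4452/43051)) = 1/(-32129 + 1584845300/1563138759) = 1/(-50220500342611/1563138759) = -1563138759/50220500342611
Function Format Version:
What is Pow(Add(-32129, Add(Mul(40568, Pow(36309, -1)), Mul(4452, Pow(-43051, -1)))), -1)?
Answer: Rational(-1563138759, 50220500342611) ≈ -3.1125e-5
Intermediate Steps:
Pow(Add(-32129, Add(Mul(40568, Pow(36309, -1)), Mul(4452, Pow(-43051, -1)))), -1) = Pow(Add(-32129, Add(Mul(40568, Rational(1, 36309)), Mul(4452, Rational(-1, 43051)))), -1) = Pow(Add(-32129, Add(Rational(40568, 36309), Rational(-4452, 43051))), -1) = Pow(Add(-32129, Rational(1584845300, 1563138759)), -1) = Pow(Rational(-50220500342611, 1563138759), -1) = Rational(-1563138759, 50220500342611)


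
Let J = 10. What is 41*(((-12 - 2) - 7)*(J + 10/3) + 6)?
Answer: -11234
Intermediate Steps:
41*(((-12 - 2) - 7)*(J + 10/3) + 6) = 41*(((-12 - 2) - 7)*(10 + 10/3) + 6) = 41*((-14 - 7)*(10 + 10*(1/3)) + 6) = 41*(-21*(10 + 10/3) + 6) = 41*(-21*40/3 + 6) = 41*(-280 + 6) = 41*(-274) = -11234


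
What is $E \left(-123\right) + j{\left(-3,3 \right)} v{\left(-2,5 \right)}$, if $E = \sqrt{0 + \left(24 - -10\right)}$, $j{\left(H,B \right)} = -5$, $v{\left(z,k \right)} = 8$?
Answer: $-40 - 123 \sqrt{34} \approx -757.21$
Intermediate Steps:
$E = \sqrt{34}$ ($E = \sqrt{0 + \left(24 + 10\right)} = \sqrt{0 + 34} = \sqrt{34} \approx 5.8309$)
$E \left(-123\right) + j{\left(-3,3 \right)} v{\left(-2,5 \right)} = \sqrt{34} \left(-123\right) - 40 = - 123 \sqrt{34} - 40 = -40 - 123 \sqrt{34}$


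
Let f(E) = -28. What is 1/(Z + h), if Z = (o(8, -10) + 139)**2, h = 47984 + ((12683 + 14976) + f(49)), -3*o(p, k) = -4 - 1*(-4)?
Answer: 1/94936 ≈ 1.0533e-5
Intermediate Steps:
o(p, k) = 0 (o(p, k) = -(-4 - 1*(-4))/3 = -(-4 + 4)/3 = -1/3*0 = 0)
h = 75615 (h = 47984 + ((12683 + 14976) - 28) = 47984 + (27659 - 28) = 47984 + 27631 = 75615)
Z = 19321 (Z = (0 + 139)**2 = 139**2 = 19321)
1/(Z + h) = 1/(19321 + 75615) = 1/94936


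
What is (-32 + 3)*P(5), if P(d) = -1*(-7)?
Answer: -203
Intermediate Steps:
P(d) = 7
(-32 + 3)*P(5) = (-32 + 3)*7 = -29*7 = -203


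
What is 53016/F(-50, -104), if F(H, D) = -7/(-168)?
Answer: 1272384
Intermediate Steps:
F(H, D) = 1/24 (F(H, D) = -7*(-1/168) = 1/24)
53016/F(-50, -104) = 53016/(1/24) = 53016*24 = 1272384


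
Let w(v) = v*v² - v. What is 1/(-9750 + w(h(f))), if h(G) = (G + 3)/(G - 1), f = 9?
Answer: -8/77985 ≈ -0.00010258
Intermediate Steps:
h(G) = (3 + G)/(-1 + G)
w(v) = v³ - v
1/(-9750 + w(h(f))) = 1/(-9750 + (((3 + 9)/(-1 + 9))³ - (3 + 9)/(-1 + 9))) = 1/(-9750 + ((12/8)³ - 12/8)) = 1/(-9750 + (((⅛)*12)³ - 12/8)) = 1/(-9750 + ((3/2)³ - 1*3/2)) = 1/(-9750 + (27/8 - 3/2)) = 1/(-9750 + 15/8) = 1/(-77985/8) = -8/77985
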